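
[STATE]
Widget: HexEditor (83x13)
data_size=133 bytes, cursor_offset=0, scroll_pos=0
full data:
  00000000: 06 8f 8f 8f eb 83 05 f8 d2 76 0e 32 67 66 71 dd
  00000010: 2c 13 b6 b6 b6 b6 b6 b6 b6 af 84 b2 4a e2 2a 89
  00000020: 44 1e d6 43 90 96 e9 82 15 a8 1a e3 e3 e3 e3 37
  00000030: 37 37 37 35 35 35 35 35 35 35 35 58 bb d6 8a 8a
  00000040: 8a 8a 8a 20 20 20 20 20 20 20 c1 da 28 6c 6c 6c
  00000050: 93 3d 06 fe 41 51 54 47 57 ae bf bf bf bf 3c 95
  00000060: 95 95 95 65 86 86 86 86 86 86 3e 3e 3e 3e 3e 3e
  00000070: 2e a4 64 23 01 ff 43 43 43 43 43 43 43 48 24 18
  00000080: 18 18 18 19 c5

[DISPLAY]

00000000  06 8f 8f 8f eb 83 05 f8  d2 76 0e 32 67 66 71 dd  |.........v.2gfq.|     
00000010  2c 13 b6 b6 b6 b6 b6 b6  b6 af 84 b2 4a e2 2a 89  |,...........J.*.|     
00000020  44 1e d6 43 90 96 e9 82  15 a8 1a e3 e3 e3 e3 37  |D..C...........7|     
00000030  37 37 37 35 35 35 35 35  35 35 35 58 bb d6 8a 8a  |77755555555X....|     
00000040  8a 8a 8a 20 20 20 20 20  20 20 c1 da 28 6c 6c 6c  |...       ..(lll|     
00000050  93 3d 06 fe 41 51 54 47  57 ae bf bf bf bf 3c 95  |.=..AQTGW.....<.|     
00000060  95 95 95 65 86 86 86 86  86 86 3e 3e 3e 3e 3e 3e  |...e......>>>>>>|     
00000070  2e a4 64 23 01 ff 43 43  43 43 43 43 43 48 24 18  |..d#..CCCCCCCH$.|     
00000080  18 18 18 19 c5                                    |.....           |     
                                                                                   
                                                                                   
                                                                                   
                                                                                   


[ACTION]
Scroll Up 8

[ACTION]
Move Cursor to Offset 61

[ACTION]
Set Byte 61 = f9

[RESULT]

00000000  06 8f 8f 8f eb 83 05 f8  d2 76 0e 32 67 66 71 dd  |.........v.2gfq.|     
00000010  2c 13 b6 b6 b6 b6 b6 b6  b6 af 84 b2 4a e2 2a 89  |,...........J.*.|     
00000020  44 1e d6 43 90 96 e9 82  15 a8 1a e3 e3 e3 e3 37  |D..C...........7|     
00000030  37 37 37 35 35 35 35 35  35 35 35 58 bb F9 8a 8a  |77755555555X....|     
00000040  8a 8a 8a 20 20 20 20 20  20 20 c1 da 28 6c 6c 6c  |...       ..(lll|     
00000050  93 3d 06 fe 41 51 54 47  57 ae bf bf bf bf 3c 95  |.=..AQTGW.....<.|     
00000060  95 95 95 65 86 86 86 86  86 86 3e 3e 3e 3e 3e 3e  |...e......>>>>>>|     
00000070  2e a4 64 23 01 ff 43 43  43 43 43 43 43 48 24 18  |..d#..CCCCCCCH$.|     
00000080  18 18 18 19 c5                                    |.....           |     
                                                                                   
                                                                                   
                                                                                   
                                                                                   


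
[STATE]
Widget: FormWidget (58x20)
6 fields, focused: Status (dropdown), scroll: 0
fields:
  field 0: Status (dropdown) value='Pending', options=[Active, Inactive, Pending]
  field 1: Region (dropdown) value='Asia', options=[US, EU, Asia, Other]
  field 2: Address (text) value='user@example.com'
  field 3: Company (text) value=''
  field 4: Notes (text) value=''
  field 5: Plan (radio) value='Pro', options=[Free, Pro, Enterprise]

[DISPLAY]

> Status:     [Pending                                  ▼]
  Region:     [Asia                                     ▼]
  Address:    [user@example.com                          ]
  Company:    [                                          ]
  Notes:      [                                          ]
  Plan:       ( ) Free  (●) Pro  ( ) Enterprise           
                                                          
                                                          
                                                          
                                                          
                                                          
                                                          
                                                          
                                                          
                                                          
                                                          
                                                          
                                                          
                                                          
                                                          


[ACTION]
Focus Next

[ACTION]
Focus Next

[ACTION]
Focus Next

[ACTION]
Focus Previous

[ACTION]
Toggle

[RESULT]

  Status:     [Pending                                  ▼]
  Region:     [Asia                                     ▼]
> Address:    [user@example.com                          ]
  Company:    [                                          ]
  Notes:      [                                          ]
  Plan:       ( ) Free  (●) Pro  ( ) Enterprise           
                                                          
                                                          
                                                          
                                                          
                                                          
                                                          
                                                          
                                                          
                                                          
                                                          
                                                          
                                                          
                                                          
                                                          


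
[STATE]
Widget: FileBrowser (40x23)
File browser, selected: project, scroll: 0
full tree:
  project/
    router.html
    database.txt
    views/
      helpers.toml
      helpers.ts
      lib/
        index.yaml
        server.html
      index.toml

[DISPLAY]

> [-] project/                          
    router.html                         
    database.txt                        
    [+] views/                          
                                        
                                        
                                        
                                        
                                        
                                        
                                        
                                        
                                        
                                        
                                        
                                        
                                        
                                        
                                        
                                        
                                        
                                        
                                        


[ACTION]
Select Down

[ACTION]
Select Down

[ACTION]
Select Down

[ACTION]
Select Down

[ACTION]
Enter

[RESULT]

  [-] project/                          
    router.html                         
    database.txt                        
  > [-] views/                          
      helpers.toml                      
      helpers.ts                        
      [+] lib/                          
      index.toml                        
                                        
                                        
                                        
                                        
                                        
                                        
                                        
                                        
                                        
                                        
                                        
                                        
                                        
                                        
                                        


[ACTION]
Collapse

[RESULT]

  [-] project/                          
    router.html                         
    database.txt                        
  > [+] views/                          
                                        
                                        
                                        
                                        
                                        
                                        
                                        
                                        
                                        
                                        
                                        
                                        
                                        
                                        
                                        
                                        
                                        
                                        
                                        


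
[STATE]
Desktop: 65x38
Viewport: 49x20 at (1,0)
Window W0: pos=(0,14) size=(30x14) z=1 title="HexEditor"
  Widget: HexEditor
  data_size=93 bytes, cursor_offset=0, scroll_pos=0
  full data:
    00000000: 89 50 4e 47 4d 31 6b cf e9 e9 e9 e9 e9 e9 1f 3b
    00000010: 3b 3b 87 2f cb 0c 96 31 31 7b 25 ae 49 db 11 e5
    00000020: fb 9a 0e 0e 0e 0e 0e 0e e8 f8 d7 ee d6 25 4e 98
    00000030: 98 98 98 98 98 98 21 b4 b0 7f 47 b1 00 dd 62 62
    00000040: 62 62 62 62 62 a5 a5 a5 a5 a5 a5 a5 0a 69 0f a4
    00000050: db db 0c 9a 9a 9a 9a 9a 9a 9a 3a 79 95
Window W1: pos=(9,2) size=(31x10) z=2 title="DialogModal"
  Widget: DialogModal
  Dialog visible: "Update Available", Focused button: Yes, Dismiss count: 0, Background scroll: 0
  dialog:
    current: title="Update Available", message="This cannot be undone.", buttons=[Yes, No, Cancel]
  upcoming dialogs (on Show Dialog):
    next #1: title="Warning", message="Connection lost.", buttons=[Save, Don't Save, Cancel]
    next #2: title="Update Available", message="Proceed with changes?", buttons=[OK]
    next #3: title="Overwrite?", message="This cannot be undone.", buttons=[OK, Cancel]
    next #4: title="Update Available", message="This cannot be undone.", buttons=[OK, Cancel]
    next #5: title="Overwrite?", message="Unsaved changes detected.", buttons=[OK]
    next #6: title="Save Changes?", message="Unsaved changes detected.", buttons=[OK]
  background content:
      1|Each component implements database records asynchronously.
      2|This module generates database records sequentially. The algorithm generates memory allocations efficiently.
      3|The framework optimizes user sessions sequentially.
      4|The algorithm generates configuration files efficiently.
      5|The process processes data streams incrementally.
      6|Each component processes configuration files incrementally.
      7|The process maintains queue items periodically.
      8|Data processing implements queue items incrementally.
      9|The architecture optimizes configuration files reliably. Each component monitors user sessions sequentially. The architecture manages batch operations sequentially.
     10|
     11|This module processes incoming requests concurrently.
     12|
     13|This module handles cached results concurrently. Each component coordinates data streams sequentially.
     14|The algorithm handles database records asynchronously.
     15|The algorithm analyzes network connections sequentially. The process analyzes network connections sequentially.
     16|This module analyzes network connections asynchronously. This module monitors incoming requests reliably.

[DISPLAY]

                                                 
                                                 
        ┏━━━━━━━━━━━━━━━━━━━━━━━━━━━━━┓          
        ┃ DialogModal                 ┃          
        ┠─────────────────────────────┨          
        ┃Ea┌───────────────────────┐at┃          
        ┃Th│    Update Available   │as┃          
        ┃Th│ This cannot be undone.│r ┃          
        ┃Th│  [Yes]  No   Cancel   │fi┃          
        ┃Th└───────────────────────┘st┃          
        ┃Each component processes conf┃          
        ┗━━━━━━━━━━━━━━━━━━━━━━━━━━━━━┛          
                                                 
                                                 
━━━━━━━━━━━━━━━━━━━━━━━━━━━━┓                    
 HexEditor                  ┃                    
────────────────────────────┨                    
00000000  89 50 4e 47 4d 31 ┃                    
00000010  3b 3b 87 2f cb 0c ┃                    
00000020  fb 9a 0e 0e 0e 0e ┃                    


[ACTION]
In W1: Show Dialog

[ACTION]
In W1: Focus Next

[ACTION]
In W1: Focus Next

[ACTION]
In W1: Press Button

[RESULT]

                                                 
                                                 
        ┏━━━━━━━━━━━━━━━━━━━━━━━━━━━━━┓          
        ┃ DialogModal                 ┃          
        ┠─────────────────────────────┨          
        ┃Each component implements dat┃          
        ┃This module generates databas┃          
        ┃The framework optimizes user ┃          
        ┃The algorithm generates confi┃          
        ┃The process processes data st┃          
        ┃Each component processes conf┃          
        ┗━━━━━━━━━━━━━━━━━━━━━━━━━━━━━┛          
                                                 
                                                 
━━━━━━━━━━━━━━━━━━━━━━━━━━━━┓                    
 HexEditor                  ┃                    
────────────────────────────┨                    
00000000  89 50 4e 47 4d 31 ┃                    
00000010  3b 3b 87 2f cb 0c ┃                    
00000020  fb 9a 0e 0e 0e 0e ┃                    


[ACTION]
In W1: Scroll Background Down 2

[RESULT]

                                                 
                                                 
        ┏━━━━━━━━━━━━━━━━━━━━━━━━━━━━━┓          
        ┃ DialogModal                 ┃          
        ┠─────────────────────────────┨          
        ┃The framework optimizes user ┃          
        ┃The algorithm generates confi┃          
        ┃The process processes data st┃          
        ┃Each component processes conf┃          
        ┃The process maintains queue i┃          
        ┃Data processing implements qu┃          
        ┗━━━━━━━━━━━━━━━━━━━━━━━━━━━━━┛          
                                                 
                                                 
━━━━━━━━━━━━━━━━━━━━━━━━━━━━┓                    
 HexEditor                  ┃                    
────────────────────────────┨                    
00000000  89 50 4e 47 4d 31 ┃                    
00000010  3b 3b 87 2f cb 0c ┃                    
00000020  fb 9a 0e 0e 0e 0e ┃                    


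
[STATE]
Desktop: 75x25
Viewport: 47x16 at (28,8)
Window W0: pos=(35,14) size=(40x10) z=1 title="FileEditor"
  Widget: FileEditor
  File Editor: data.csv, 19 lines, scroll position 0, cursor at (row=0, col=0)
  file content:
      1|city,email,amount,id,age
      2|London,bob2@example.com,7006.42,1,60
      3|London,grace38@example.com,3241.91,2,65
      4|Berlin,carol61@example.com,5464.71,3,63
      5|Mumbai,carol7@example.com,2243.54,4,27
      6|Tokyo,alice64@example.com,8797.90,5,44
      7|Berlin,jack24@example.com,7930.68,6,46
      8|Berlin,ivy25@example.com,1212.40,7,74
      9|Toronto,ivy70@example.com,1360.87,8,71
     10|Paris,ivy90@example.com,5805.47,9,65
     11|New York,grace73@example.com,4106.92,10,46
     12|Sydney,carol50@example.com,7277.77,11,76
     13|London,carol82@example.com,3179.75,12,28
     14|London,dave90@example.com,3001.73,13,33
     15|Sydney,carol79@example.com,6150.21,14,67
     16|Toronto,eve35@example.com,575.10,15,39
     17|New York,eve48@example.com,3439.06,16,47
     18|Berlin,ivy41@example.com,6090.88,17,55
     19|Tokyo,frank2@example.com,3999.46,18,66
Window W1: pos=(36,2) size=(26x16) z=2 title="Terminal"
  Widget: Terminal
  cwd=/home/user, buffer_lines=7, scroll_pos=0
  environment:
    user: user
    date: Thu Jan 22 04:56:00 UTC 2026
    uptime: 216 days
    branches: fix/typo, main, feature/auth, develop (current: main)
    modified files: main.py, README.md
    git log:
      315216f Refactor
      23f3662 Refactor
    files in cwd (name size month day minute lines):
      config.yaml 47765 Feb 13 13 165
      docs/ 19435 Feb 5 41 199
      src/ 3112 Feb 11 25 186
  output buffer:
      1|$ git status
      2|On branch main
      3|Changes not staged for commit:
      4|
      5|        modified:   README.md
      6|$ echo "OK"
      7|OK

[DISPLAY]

        ┃                        ┃             
        ┃        modified:   READ┃             
        ┃$ echo "OK"             ┃             
        ┃OK                      ┃             
        ┃$ █                     ┃             
        ┃                        ┃             
       ┏┃                        ┃━━━━━━━━━━━━┓
       ┃┃                        ┃            ┃
       ┠┃                        ┃────────────┨
       ┃┗━━━━━━━━━━━━━━━━━━━━━━━━┛           ▲┃
       ┃London,bob2@example.com,7006.42,1,60 █┃
       ┃London,grace38@example.com,3241.91,2,░┃
       ┃Berlin,carol61@example.com,5464.71,3,░┃
       ┃Mumbai,carol7@example.com,2243.54,4,2░┃
       ┃Tokyo,alice64@example.com,8797.90,5,4▼┃
       ┗━━━━━━━━━━━━━━━━━━━━━━━━━━━━━━━━━━━━━━┛


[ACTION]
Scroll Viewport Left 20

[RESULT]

                            ┃                  
                            ┃        modified: 
                            ┃$ echo "OK"       
                            ┃OK                
                            ┃$ █               
                            ┃                  
                           ┏┃                  
                           ┃┃                  
                           ┠┃                  
                           ┃┗━━━━━━━━━━━━━━━━━━
                           ┃London,bob2@example
                           ┃London,grace38@exam
                           ┃Berlin,carol61@exam
                           ┃Mumbai,carol7@examp
                           ┃Tokyo,alice64@examp
                           ┗━━━━━━━━━━━━━━━━━━━


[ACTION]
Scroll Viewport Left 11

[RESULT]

                                    ┃          
                                    ┃        mo
                                    ┃$ echo "OK
                                    ┃OK        
                                    ┃$ █       
                                    ┃          
                                   ┏┃          
                                   ┃┃          
                                   ┠┃          
                                   ┃┗━━━━━━━━━━
                                   ┃London,bob2
                                   ┃London,grac
                                   ┃Berlin,caro
                                   ┃Mumbai,caro
                                   ┃Tokyo,alice
                                   ┗━━━━━━━━━━━


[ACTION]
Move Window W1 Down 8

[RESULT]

                                               
                                    ┏━━━━━━━━━━
                                    ┃ Terminal 
                                    ┠──────────
                                    ┃$ git stat
                                    ┃On branch 
                                   ┏┃Changes no
                                   ┃┃          
                                   ┠┃        mo
                                   ┃┃$ echo "OK
                                   ┃┃OK        
                                   ┃┃$ █       
                                   ┃┃          
                                   ┃┃          
                                   ┃┃          
                                   ┗┃          


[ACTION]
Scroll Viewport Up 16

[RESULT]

                                               
                                               
                                               
                                               
                                               
                                               
                                               
                                               
                                               
                                    ┏━━━━━━━━━━
                                    ┃ Terminal 
                                    ┠──────────
                                    ┃$ git stat
                                    ┃On branch 
                                   ┏┃Changes no
                                   ┃┃          


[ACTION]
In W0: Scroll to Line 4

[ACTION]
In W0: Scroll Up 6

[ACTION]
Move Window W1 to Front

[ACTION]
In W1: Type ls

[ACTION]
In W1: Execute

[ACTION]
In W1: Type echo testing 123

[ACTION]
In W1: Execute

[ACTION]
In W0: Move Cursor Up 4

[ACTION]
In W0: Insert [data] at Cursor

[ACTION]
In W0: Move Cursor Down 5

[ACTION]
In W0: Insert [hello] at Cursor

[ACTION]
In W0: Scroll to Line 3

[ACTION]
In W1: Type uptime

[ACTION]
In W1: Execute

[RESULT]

                                               
                                               
                                               
                                               
                                               
                                               
                                               
                                               
                                               
                                    ┏━━━━━━━━━━
                                    ┃ Terminal 
                                    ┠──────────
                                    ┃Changes no
                                    ┃          
                                   ┏┃        mo
                                   ┃┃$ echo "OK


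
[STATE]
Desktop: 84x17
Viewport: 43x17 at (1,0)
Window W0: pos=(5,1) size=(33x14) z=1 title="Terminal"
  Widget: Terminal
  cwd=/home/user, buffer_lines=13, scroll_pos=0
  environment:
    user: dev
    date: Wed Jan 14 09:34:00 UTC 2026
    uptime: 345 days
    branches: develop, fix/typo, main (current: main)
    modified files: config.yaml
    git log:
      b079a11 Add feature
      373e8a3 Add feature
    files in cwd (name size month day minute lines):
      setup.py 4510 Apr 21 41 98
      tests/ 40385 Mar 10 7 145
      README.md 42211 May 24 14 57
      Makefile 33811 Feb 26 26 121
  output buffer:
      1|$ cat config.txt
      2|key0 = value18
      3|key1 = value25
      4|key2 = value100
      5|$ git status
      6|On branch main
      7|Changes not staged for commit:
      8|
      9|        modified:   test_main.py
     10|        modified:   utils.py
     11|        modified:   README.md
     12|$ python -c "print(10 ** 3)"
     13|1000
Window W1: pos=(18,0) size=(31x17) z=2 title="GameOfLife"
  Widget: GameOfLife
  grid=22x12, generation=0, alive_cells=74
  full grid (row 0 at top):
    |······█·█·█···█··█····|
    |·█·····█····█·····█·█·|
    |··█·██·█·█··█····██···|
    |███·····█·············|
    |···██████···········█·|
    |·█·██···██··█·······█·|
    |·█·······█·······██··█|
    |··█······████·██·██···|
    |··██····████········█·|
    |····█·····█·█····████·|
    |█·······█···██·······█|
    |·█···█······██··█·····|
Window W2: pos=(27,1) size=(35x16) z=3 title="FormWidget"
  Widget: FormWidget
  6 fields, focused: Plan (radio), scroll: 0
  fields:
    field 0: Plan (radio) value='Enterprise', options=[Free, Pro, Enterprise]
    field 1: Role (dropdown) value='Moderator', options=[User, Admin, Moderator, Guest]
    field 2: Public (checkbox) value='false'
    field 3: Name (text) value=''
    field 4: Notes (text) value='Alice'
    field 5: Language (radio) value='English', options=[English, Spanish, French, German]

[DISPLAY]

                 ┏━━━━━━━━━━━━━━━━━━━━━━━━━
    ┏━━━━━━━━━━━━┃ GameOfL┏━━━━━━━━━━━━━━━━
    ┃ Terminal   ┠────────┃ FormWidget     
    ┠────────────┃Gen: 0  ┠────────────────
    ┃$ cat config┃······█·┃> Plan:       ( 
    ┃key0 = value┃·█·····█┃  Role:       [M
    ┃key1 = value┃··█·██·█┃  Public:     [ 
    ┃key2 = value┃███·····┃  Name:       [ 
    ┃$ git status┃···█████┃  Notes:      [A
    ┃On branch ma┃·█·██···┃  Language:   (●
    ┃Changes not ┃·█······┃                
    ┃            ┃··█·····┃                
    ┃        modi┃··██····┃                
    ┃        modi┃····█···┃                
    ┗━━━━━━━━━━━━┃█·······┃                
                 ┃·█···█··┃                
                 ┗━━━━━━━━┗━━━━━━━━━━━━━━━━


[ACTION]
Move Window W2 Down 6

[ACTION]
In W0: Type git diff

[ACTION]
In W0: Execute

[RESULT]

                 ┏━━━━━━━━━━━━━━━━━━━━━━━━━
    ┏━━━━━━━━━━━━┃ GameOfL┏━━━━━━━━━━━━━━━━
    ┃ Terminal   ┠────────┃ FormWidget     
    ┠────────────┃Gen: 0  ┠────────────────
    ┃$ python -c ┃······█·┃> Plan:       ( 
    ┃1000        ┃·█·····█┃  Role:       [M
    ┃$ git diff  ┃··█·██·█┃  Public:     [ 
    ┃diff --git a┃███·····┃  Name:       [ 
    ┃--- a/main.p┃···█████┃  Notes:      [A
    ┃+++ b/main.p┃·█·██···┃  Language:   (●
    ┃@@ -1,3 +1,4┃·█······┃                
    ┃+# updated  ┃··█·····┃                
    ┃ import sys ┃··██····┃                
    ┃$ █         ┃····█···┃                
    ┗━━━━━━━━━━━━┃█·······┃                
                 ┃·█···█··┃                
                 ┗━━━━━━━━┗━━━━━━━━━━━━━━━━


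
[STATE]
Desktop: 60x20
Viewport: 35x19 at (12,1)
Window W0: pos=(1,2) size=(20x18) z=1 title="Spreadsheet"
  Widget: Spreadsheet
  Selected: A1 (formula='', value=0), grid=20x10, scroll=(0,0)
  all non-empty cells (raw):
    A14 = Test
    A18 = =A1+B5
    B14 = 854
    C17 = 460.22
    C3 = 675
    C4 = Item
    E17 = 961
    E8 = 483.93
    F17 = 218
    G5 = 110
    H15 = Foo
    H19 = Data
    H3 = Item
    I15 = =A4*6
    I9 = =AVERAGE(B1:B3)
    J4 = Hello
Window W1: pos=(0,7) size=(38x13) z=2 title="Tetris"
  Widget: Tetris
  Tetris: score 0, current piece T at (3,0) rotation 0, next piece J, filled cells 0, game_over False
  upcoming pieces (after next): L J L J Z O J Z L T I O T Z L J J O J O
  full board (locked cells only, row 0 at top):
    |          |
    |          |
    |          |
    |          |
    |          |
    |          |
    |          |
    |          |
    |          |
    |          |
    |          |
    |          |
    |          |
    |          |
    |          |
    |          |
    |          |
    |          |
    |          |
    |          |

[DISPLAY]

                                   
━━━━━━━━┓                          
et      ┃                          
────────┨                          
        ┃                          
     B  ┃                          
━━━━━━━━━━━━━━━━━━━━━━━━━┓         
                         ┃         
─────────────────────────┨         
Next:                    ┃         
█                        ┃         
███                      ┃         
                         ┃         
                         ┃         
                         ┃         
Score:                   ┃         
0                        ┃         
                         ┃         
━━━━━━━━━━━━━━━━━━━━━━━━━┛         


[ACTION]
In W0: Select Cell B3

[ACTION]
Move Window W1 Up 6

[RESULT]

━━━━━━━━━━━━━━━━━━━━━━━━━┓         
                         ┃         
─────────────────────────┨         
Next:                    ┃         
█                        ┃         
███                      ┃         
                         ┃         
                         ┃         
                         ┃         
Score:                   ┃         
0                        ┃         
                         ┃         
━━━━━━━━━━━━━━━━━━━━━━━━━┛         
 0      ┃                          
 0      ┃                          
 0      ┃                          
 0      ┃                          
 0      ┃                          
━━━━━━━━┛                          


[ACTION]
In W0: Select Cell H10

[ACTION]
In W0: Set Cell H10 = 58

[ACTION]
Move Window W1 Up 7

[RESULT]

                         ┃         
─────────────────────────┨         
Next:                    ┃         
█                        ┃         
███                      ┃         
                         ┃         
                         ┃         
                         ┃         
Score:                   ┃         
0                        ┃         
                         ┃         
━━━━━━━━━━━━━━━━━━━━━━━━━┛         
 0      ┃                          
 0      ┃                          
 0      ┃                          
 0      ┃                          
 0      ┃                          
 0      ┃                          
━━━━━━━━┛                          


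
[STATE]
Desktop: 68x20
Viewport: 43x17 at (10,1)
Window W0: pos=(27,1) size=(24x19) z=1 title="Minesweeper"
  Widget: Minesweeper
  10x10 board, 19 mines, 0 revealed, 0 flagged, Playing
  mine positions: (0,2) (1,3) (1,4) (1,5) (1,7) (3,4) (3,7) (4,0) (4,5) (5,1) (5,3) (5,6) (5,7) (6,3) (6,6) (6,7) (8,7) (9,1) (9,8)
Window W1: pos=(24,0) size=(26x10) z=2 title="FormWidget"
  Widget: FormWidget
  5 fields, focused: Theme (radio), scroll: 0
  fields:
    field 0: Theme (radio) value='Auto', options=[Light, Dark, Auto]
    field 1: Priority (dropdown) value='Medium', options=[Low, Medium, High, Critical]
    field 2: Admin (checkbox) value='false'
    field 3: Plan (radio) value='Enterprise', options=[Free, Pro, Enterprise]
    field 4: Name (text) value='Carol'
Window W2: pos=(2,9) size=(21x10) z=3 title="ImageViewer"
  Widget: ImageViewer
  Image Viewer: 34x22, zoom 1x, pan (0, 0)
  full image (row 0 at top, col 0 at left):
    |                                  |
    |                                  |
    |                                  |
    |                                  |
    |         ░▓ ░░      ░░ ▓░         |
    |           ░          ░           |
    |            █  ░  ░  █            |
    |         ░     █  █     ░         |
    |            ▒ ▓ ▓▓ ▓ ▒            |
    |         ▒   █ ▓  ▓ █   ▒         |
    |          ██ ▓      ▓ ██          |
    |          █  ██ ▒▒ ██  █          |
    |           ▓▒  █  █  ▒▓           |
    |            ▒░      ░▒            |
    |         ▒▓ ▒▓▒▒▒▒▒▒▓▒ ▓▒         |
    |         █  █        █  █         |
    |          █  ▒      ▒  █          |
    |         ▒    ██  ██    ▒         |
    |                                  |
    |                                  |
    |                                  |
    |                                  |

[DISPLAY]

              ┃ FormWidget             ┃┓  
              ┠────────────────────────┨┃  
              ┃> Theme:      ( ) Light ┃┨  
              ┃  Priority:   [Medium ▼]┃┃  
              ┃  Admin:      [ ]       ┃┃  
              ┃  Plan:       ( ) Free  ┃┃  
              ┃  Name:       [Carol   ]┃┃  
              ┃                        ┃┃  
━━━━━━━━━━━━┓ ┗━━━━━━━━━━━━━━━━━━━━━━━━┛┃  
iewer       ┃    ┃■■■■■■■■■■            ┃  
────────────┨    ┃■■■■■■■■■■            ┃  
            ┃    ┃■■■■■■■■■■            ┃  
            ┃    ┃■■■■■■■■■■            ┃  
            ┃    ┃                      ┃  
            ┃    ┃                      ┃  
  ░▓ ░░     ┃    ┃                      ┃  
    ░       ┃    ┃                      ┃  


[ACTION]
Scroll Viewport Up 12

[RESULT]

              ┏━━━━━━━━━━━━━━━━━━━━━━━━┓   
              ┃ FormWidget             ┃┓  
              ┠────────────────────────┨┃  
              ┃> Theme:      ( ) Light ┃┨  
              ┃  Priority:   [Medium ▼]┃┃  
              ┃  Admin:      [ ]       ┃┃  
              ┃  Plan:       ( ) Free  ┃┃  
              ┃  Name:       [Carol   ]┃┃  
              ┃                        ┃┃  
━━━━━━━━━━━━┓ ┗━━━━━━━━━━━━━━━━━━━━━━━━┛┃  
iewer       ┃    ┃■■■■■■■■■■            ┃  
────────────┨    ┃■■■■■■■■■■            ┃  
            ┃    ┃■■■■■■■■■■            ┃  
            ┃    ┃■■■■■■■■■■            ┃  
            ┃    ┃                      ┃  
            ┃    ┃                      ┃  
  ░▓ ░░     ┃    ┃                      ┃  


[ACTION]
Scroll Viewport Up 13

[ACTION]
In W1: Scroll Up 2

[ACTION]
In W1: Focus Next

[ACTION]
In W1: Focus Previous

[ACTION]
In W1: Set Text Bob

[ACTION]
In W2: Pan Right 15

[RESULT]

              ┏━━━━━━━━━━━━━━━━━━━━━━━━┓   
              ┃ FormWidget             ┃┓  
              ┠────────────────────────┨┃  
              ┃> Theme:      ( ) Light ┃┨  
              ┃  Priority:   [Medium ▼]┃┃  
              ┃  Admin:      [ ]       ┃┃  
              ┃  Plan:       ( ) Free  ┃┃  
              ┃  Name:       [Carol   ]┃┃  
              ┃                        ┃┃  
━━━━━━━━━━━━┓ ┗━━━━━━━━━━━━━━━━━━━━━━━━┛┃  
iewer       ┃    ┃■■■■■■■■■■            ┃  
────────────┨    ┃■■■■■■■■■■            ┃  
            ┃    ┃■■■■■■■■■■            ┃  
            ┃    ┃■■■■■■■■■■            ┃  
            ┃    ┃                      ┃  
            ┃    ┃                      ┃  
 ▓░         ┃    ┃                      ┃  


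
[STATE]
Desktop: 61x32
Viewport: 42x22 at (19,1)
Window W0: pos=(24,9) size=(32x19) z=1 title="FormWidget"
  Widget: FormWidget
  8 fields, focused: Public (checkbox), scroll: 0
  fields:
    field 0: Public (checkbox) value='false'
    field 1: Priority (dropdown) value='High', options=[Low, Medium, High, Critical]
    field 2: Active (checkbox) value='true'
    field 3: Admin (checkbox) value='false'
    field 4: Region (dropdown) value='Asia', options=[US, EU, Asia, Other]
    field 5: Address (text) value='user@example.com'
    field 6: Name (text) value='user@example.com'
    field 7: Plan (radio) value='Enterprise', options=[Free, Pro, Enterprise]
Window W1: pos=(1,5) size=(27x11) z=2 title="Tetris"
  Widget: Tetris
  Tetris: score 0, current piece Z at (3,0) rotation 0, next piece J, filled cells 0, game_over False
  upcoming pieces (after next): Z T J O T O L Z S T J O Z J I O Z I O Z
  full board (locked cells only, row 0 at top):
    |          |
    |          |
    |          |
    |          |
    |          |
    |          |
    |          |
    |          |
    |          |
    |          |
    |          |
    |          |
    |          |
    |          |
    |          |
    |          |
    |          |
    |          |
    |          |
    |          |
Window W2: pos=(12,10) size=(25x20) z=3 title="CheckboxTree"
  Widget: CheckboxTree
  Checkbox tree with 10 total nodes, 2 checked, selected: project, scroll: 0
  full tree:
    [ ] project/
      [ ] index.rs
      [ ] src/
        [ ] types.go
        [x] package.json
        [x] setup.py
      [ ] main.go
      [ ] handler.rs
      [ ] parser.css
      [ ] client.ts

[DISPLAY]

                                          
                                          
                                          
                                          
━━━━━━━━┓                                 
        ┃                                 
────────┨                                 
        ┃                                 
        ┃━━━━━━━━━━━━━━━━━━━━━━━━━━━┓     
━━━━━━━━━━━━━━━━━┓                  ┃     
boxTree          ┃──────────────────┨     
─────────────────┨  [ ]             ┃     
roject/          ┃  [High         ▼]┃     
 index.rs        ┃  [x]             ┃     
 src/            ┃  [ ]             ┃     
 ] types.go      ┃  [Asia         ▼]┃     
x] package.json  ┃  [user@example.c]┃     
x] setup.py      ┃  [user@example.c]┃     
 main.go         ┃  ( ) Free  ( ) Pr┃     
 handler.rs      ┃                  ┃     
 parser.css      ┃                  ┃     
 client.ts       ┃                  ┃     


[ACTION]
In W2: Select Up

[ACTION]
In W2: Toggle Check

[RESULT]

                                          
                                          
                                          
                                          
━━━━━━━━┓                                 
        ┃                                 
────────┨                                 
        ┃                                 
        ┃━━━━━━━━━━━━━━━━━━━━━━━━━━━┓     
━━━━━━━━━━━━━━━━━┓                  ┃     
boxTree          ┃──────────────────┨     
─────────────────┨  [ ]             ┃     
roject/          ┃  [High         ▼]┃     
 index.rs        ┃  [x]             ┃     
 src/            ┃  [ ]             ┃     
x] types.go      ┃  [Asia         ▼]┃     
x] package.json  ┃  [user@example.c]┃     
x] setup.py      ┃  [user@example.c]┃     
 main.go         ┃  ( ) Free  ( ) Pr┃     
 handler.rs      ┃                  ┃     
 parser.css      ┃                  ┃     
 client.ts       ┃                  ┃     


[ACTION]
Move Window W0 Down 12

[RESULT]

                                          
                                          
                                          
                                          
━━━━━━━━┓                                 
        ┃                                 
────────┨                                 
        ┃                                 
        ┃                                 
━━━━━━━━━━━━━━━━━┓                        
boxTree          ┃                        
─────────────────┨                        
roject/          ┃━━━━━━━━━━━━━━━━━━┓     
 index.rs        ┃                  ┃     
 src/            ┃──────────────────┨     
x] types.go      ┃  [ ]             ┃     
x] package.json  ┃  [High         ▼]┃     
x] setup.py      ┃  [x]             ┃     
 main.go         ┃  [ ]             ┃     
 handler.rs      ┃  [Asia         ▼]┃     
 parser.css      ┃  [user@example.c]┃     
 client.ts       ┃  [user@example.c]┃     


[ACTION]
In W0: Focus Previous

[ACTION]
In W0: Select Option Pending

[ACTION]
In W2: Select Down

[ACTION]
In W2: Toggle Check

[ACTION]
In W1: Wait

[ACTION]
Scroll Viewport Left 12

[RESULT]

                                          
                                          
                                          
                                          
━━━━━━━━━━━━━━━━━━━━┓                     
is                  ┃                     
────────────────────┨                     
     │Next:         ┃                     
     │█             ┃                     
     ┏━━━━━━━━━━━━━━━━━━━━━━━┓            
     ┃ CheckboxTree          ┃            
     ┠───────────────────────┨            
     ┃ [-] project/          ┃━━━━━━━━━━━━
     ┃>  [ ] index.rs        ┃            
━━━━━┃   [x] src/            ┃────────────
     ┃     [x] types.go      ┃  [ ]       
     ┃     [x] package.json  ┃  [High     
     ┃     [x] setup.py      ┃  [x]       
     ┃   [x] main.go         ┃  [ ]       
     ┃   [x] handler.rs      ┃  [Asia     
     ┃   [x] parser.css      ┃  [user@exam
     ┃   [x] client.ts       ┃  [user@exam
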